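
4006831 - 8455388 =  - 4448557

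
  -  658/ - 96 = 329/48 = 6.85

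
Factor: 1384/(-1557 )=-8/9 = -2^3 *3^(-2) 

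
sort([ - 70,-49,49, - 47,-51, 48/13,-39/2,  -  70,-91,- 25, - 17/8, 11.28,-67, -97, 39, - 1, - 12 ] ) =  [- 97,-91, - 70, - 70,-67, - 51, - 49, - 47,-25,-39/2,-12, - 17/8,-1,48/13, 11.28,39, 49 ] 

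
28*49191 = 1377348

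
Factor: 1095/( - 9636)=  - 5/44 = - 2^( - 2)*5^1*11^ ( - 1 ) 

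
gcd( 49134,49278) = 6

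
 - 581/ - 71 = 581/71 = 8.18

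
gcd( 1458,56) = 2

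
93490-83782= 9708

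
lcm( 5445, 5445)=5445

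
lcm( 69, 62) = 4278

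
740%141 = 35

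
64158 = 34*1887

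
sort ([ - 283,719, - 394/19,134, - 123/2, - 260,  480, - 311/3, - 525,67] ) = [ -525,-283, - 260, - 311/3 , - 123/2, - 394/19,67,134,480,719]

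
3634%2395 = 1239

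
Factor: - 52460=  - 2^2 * 5^1*43^1*61^1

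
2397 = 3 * 799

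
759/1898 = 759/1898 = 0.40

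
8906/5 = 1781+1/5 = 1781.20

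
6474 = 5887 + 587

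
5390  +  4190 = 9580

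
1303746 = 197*6618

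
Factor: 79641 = 3^2*8849^1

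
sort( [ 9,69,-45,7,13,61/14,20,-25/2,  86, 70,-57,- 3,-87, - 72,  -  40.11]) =[-87, - 72,  -  57,-45,-40.11,-25/2,-3,61/14, 7,9, 13,20, 69,70,  86] 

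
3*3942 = 11826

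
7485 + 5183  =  12668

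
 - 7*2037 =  - 14259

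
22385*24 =537240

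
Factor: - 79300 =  - 2^2 *5^2 * 13^1 * 61^1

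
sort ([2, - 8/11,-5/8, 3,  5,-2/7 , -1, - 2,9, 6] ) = [ - 2, - 1,  -  8/11, -5/8,  -  2/7, 2, 3,5,6, 9 ]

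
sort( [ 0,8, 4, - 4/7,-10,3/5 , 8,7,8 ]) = [ - 10,-4/7,0,3/5, 4,  7,8,8, 8]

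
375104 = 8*46888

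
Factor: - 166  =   - 2^1*83^1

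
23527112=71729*328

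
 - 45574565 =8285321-53859886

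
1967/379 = 5+72/379 = 5.19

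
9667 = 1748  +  7919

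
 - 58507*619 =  - 36215833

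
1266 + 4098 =5364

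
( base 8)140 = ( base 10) 96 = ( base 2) 1100000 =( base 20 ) 4g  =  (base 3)10120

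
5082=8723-3641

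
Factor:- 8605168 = -2^4*11^1 *13^1*3761^1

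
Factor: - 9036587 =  - 7^1*197^1*6553^1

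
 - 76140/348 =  - 219 + 6/29 = - 218.79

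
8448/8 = 1056 = 1056.00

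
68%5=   3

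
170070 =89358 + 80712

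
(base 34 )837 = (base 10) 9357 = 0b10010010001101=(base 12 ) 54b9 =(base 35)7mc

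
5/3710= 1/742= 0.00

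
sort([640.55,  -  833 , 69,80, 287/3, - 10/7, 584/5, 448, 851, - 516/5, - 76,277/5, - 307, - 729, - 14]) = [-833,  -  729, - 307,-516/5,-76, - 14, - 10/7,277/5,69, 80,287/3 , 584/5,448,  640.55, 851]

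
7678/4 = 3839/2 = 1919.50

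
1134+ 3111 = 4245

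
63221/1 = 63221=63221.00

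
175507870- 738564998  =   - 563057128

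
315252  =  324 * 973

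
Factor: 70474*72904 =2^4*13^1* 167^1 * 211^1*701^1 = 5137836496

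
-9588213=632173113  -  641761326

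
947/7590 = 947/7590 = 0.12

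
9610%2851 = 1057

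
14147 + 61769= 75916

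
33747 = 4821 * 7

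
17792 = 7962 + 9830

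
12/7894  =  6/3947=0.00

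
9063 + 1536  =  10599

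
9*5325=47925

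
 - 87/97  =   - 1 + 10/97 = - 0.90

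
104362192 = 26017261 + 78344931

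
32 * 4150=132800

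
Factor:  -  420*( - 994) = 417480 = 2^3*3^1*5^1*7^2*71^1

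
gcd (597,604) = 1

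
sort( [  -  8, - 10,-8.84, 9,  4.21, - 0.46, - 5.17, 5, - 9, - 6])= [ - 10,-9, - 8.84 , - 8, - 6, -5.17, - 0.46, 4.21, 5,9]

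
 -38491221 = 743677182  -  782168403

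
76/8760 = 19/2190 = 0.01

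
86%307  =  86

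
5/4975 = 1/995 = 0.00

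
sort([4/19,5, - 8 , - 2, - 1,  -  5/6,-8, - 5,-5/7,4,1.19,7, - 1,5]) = [-8, - 8,  -  5,- 2, -1 , - 1 , - 5/6, - 5/7, 4/19,1.19,4, 5, 5,7]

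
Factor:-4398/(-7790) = 3^1*5^(- 1)*19^( - 1) * 41^( - 1)*733^1 = 2199/3895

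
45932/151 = 304 + 28/151= 304.19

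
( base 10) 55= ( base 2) 110111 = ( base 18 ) 31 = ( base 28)1R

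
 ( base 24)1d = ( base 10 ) 37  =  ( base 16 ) 25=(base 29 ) 18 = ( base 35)12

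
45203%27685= 17518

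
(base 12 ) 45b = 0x287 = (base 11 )539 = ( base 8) 1207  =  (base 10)647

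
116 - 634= - 518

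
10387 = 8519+1868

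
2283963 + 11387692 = 13671655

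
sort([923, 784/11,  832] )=[784/11, 832,  923] 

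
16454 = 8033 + 8421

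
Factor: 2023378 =2^1*7^1*113^1*1279^1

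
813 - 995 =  - 182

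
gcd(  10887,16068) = 3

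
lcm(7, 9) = 63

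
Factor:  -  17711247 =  - 3^1*79^1*74731^1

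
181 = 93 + 88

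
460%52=44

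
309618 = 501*618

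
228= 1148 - 920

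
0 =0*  82291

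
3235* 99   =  320265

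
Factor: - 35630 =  - 2^1*5^1*7^1 * 509^1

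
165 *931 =153615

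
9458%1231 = 841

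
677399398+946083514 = 1623482912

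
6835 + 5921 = 12756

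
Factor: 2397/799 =3 = 3^1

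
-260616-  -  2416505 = 2155889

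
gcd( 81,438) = 3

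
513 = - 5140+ 5653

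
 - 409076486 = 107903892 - 516980378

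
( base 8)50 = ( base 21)1J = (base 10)40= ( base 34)16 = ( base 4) 220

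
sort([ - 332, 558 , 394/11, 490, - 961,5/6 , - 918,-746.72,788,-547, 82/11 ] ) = [ - 961, - 918, - 746.72, - 547, - 332 , 5/6,  82/11,394/11, 490, 558 , 788]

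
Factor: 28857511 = 4397^1 * 6563^1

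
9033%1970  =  1153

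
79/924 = 79/924 =0.09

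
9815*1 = 9815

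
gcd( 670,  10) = 10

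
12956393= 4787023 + 8169370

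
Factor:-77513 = -77513^1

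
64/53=64/53 = 1.21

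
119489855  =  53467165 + 66022690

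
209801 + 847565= 1057366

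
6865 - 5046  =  1819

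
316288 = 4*79072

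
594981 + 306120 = 901101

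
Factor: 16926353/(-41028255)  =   - 3^(  -  3)*5^(- 1) * 37^1*79^ ( - 1) * 3847^( - 1 )*457469^1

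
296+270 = 566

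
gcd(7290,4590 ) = 270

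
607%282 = 43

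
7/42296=7/42296 = 0.00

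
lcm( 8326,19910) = 457930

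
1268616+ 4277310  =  5545926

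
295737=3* 98579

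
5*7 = 35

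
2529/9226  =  2529/9226 = 0.27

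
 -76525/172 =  - 445 + 15/172 = - 444.91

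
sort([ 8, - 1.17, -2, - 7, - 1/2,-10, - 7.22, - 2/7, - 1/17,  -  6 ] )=[ - 10, - 7.22,-7, - 6, - 2, - 1.17, - 1/2,-2/7, - 1/17,  8]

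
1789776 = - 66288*( - 27)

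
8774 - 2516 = 6258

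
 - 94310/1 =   -  94310= -94310.00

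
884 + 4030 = 4914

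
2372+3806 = 6178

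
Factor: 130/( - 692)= -2^( - 1 ) * 5^1 * 13^1* 173^(- 1)=- 65/346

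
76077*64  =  4868928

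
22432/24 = 2804/3 = 934.67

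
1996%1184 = 812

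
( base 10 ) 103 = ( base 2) 1100111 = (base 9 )124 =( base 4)1213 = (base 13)7c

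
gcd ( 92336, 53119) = 1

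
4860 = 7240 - 2380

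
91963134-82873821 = 9089313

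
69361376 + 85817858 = 155179234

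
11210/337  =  33  +  89/337 = 33.26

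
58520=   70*836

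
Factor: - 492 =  - 2^2*3^1*41^1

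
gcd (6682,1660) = 2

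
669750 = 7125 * 94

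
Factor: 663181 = 631^1*1051^1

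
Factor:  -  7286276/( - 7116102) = 3643138/3558051 = 2^1*3^( - 2 )*7^( - 1 ) *73^1 * 24953^1 * 56477^( - 1 )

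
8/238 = 4/119= 0.03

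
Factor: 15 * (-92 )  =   - 2^2*3^1*5^1* 23^1= -1380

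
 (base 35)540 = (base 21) e47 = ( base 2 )1100001111001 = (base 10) 6265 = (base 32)63P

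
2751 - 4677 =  - 1926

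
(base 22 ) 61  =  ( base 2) 10000101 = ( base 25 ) 58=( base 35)3S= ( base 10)133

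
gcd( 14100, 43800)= 300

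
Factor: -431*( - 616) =265496=2^3*7^1*11^1*431^1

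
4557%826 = 427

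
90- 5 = 85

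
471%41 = 20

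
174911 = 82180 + 92731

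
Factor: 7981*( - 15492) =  - 2^2*3^1 * 23^1*347^1*1291^1 = - 123641652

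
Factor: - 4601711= - 263^1*17497^1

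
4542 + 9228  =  13770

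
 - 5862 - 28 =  - 5890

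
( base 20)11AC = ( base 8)20644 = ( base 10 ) 8612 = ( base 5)233422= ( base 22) HHA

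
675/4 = 675/4 = 168.75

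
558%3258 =558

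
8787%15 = 12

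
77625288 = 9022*8604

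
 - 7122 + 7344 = 222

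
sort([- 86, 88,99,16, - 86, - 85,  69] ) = [ - 86,  -  86, - 85, 16,69,88, 99]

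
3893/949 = 3893/949 = 4.10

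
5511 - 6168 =-657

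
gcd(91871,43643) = 1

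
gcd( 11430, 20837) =1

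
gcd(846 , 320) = 2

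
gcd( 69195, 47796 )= 21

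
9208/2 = 4604 = 4604.00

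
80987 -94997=-14010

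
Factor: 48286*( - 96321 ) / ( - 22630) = 2325477903/11315 = 3^1*5^( -1 )*7^1*31^( - 1)*73^(- 1 )*97^1*331^1*3449^1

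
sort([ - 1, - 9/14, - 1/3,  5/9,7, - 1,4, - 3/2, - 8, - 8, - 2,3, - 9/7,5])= [- 8, - 8, -2, - 3/2, - 9/7,-1, - 1, - 9/14, - 1/3,5/9,3,4,5,7]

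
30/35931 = 10/11977 = 0.00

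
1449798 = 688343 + 761455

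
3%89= 3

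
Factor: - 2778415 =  - 5^1*555683^1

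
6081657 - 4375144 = 1706513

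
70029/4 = 70029/4 = 17507.25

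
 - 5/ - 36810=1/7362 = 0.00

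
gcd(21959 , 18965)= 1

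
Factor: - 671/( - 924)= 61/84 = 2^( - 2)* 3^(-1)*7^(-1 )*61^1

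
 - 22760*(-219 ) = 4984440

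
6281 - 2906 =3375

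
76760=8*9595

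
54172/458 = 27086/229= 118.28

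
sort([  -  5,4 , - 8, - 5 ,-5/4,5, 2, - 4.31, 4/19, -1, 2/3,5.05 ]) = [ -8, - 5, - 5 ,  -  4.31 , - 5/4,-1, 4/19,2/3 , 2, 4,5,5.05]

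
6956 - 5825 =1131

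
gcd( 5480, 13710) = 10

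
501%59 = 29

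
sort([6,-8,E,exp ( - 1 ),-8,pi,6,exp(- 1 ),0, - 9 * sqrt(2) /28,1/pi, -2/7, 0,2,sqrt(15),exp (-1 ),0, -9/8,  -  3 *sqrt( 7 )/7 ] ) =[ - 8,-8, - 3*sqrt(7) /7, - 9/8, - 9 * sqrt (2)/28, - 2/7,0,0,0,1/pi,exp( -1),exp(-1 ) , exp(-1 ),2,E,pi,sqrt(15 ), 6,6]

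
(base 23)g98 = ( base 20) 11dj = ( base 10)8679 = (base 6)104103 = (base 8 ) 20747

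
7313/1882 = 7313/1882 = 3.89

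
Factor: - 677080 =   -  2^3*5^1*16927^1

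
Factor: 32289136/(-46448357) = -2^4*11^1*37^( - 1 )*183461^1 *1255361^(  -  1)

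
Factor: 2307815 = 5^1*67^1*83^2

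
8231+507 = 8738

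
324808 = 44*7382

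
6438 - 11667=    - 5229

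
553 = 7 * 79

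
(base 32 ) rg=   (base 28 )13C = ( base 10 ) 880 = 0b1101110000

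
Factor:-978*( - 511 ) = 2^1 * 3^1 * 7^1*73^1*163^1= 499758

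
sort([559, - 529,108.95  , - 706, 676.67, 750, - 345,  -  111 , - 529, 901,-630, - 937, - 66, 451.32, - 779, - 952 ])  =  [-952,  -  937, - 779, - 706, - 630, - 529,-529, - 345, - 111, - 66,108.95 , 451.32, 559 , 676.67,750, 901] 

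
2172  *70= 152040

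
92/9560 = 23/2390 = 0.01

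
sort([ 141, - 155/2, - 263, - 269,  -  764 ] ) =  [-764, - 269, - 263, - 155/2,141 ]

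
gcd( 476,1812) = 4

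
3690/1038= 615/173 = 3.55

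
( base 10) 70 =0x46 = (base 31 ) 28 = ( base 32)26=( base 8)106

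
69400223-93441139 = - 24040916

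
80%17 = 12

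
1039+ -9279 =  - 8240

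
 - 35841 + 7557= - 28284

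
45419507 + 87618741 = 133038248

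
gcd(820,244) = 4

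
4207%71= 18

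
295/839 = 295/839  =  0.35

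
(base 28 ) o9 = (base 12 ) 489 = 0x2A9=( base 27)P6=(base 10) 681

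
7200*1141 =8215200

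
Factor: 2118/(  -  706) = -3^1 = - 3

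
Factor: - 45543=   -  3^1*17^1*19^1*47^1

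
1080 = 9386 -8306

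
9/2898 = 1/322 =0.00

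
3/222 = 1/74 = 0.01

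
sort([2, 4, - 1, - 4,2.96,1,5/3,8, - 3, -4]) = [ - 4,  -  4, - 3, - 1, 1,5/3, 2,2.96, 4,8 ] 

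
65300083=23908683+41391400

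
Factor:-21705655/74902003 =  - 5^1 * 11^( - 1 )*67^1*2477^ (-1 )*2749^ ( - 1)*64793^1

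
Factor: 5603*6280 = 2^3*5^1*13^1*157^1*431^1= 35186840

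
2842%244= 158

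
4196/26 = 161 + 5/13 = 161.38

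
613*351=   215163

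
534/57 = 9 + 7/19  =  9.37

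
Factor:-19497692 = - 2^2*2179^1*2237^1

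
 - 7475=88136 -95611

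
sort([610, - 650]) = [ - 650, 610]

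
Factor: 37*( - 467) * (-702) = 12129858 = 2^1*3^3*13^1*37^1 * 467^1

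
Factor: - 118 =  -2^1*59^1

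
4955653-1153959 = 3801694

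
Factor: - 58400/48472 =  - 100/83 = - 2^2*5^2 * 83^( - 1) 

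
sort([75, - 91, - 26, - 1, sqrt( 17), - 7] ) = [ - 91, - 26,-7, - 1,  sqrt (17 ), 75 ] 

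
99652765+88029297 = 187682062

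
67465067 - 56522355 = 10942712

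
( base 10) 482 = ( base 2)111100010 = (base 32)F2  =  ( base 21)11K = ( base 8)742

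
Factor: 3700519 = 1229^1*3011^1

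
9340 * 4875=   45532500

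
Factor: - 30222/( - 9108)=2^( - 1)*11^( - 1)*73^1 = 73/22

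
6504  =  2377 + 4127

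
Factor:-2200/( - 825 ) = 2^3*3^(-1 ) = 8/3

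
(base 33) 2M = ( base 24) 3g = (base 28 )34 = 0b1011000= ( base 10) 88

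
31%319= 31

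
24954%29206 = 24954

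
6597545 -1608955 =4988590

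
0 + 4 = 4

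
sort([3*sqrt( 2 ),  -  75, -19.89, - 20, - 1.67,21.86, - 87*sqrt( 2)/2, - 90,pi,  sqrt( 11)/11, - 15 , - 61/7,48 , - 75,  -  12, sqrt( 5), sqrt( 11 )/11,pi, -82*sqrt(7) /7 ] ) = [-90, - 75, - 75, - 87*sqrt( 2)/2, - 82*sqrt(7)/7, - 20,-19.89, - 15, - 12, - 61/7, - 1.67, sqrt( 11)/11,sqrt( 11) /11, sqrt( 5),pi,pi, 3 * sqrt( 2 ),21.86,48]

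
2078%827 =424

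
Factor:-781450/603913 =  - 2^1*5^2*15629^1*603913^( - 1)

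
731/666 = 731/666 = 1.10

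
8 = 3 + 5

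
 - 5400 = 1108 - 6508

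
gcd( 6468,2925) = 3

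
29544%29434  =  110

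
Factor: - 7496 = -2^3*937^1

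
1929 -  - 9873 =11802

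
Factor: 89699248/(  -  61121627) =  - 2^4*7^( - 1 ) * 37^1*277^1*547^1*8731661^(- 1)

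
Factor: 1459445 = 5^1 *13^1*22453^1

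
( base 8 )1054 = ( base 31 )HT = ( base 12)3A4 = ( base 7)1423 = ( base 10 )556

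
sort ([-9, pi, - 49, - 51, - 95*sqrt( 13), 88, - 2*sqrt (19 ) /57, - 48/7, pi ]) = [ - 95 * sqrt (13), - 51, - 49, - 9, - 48/7,-2*sqrt ( 19)/57 , pi,pi, 88]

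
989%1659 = 989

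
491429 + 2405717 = 2897146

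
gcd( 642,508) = 2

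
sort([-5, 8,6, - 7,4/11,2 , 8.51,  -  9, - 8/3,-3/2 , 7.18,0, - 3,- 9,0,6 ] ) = [ - 9,- 9, - 7, - 5, - 3, -8/3, - 3/2,0,0, 4/11 , 2, 6,6,  7.18, 8, 8.51 ]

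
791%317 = 157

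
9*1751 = 15759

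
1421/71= 1421/71 = 20.01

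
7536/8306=3768/4153 = 0.91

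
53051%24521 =4009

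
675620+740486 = 1416106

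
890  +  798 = 1688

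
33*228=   7524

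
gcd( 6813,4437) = 9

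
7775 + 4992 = 12767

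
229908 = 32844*7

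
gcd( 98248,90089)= 1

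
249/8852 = 249/8852  =  0.03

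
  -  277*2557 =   -  708289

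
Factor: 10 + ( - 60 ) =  - 50= -  2^1 * 5^2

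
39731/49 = 810 + 41/49 =810.84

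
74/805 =74/805 = 0.09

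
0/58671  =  0  =  0.00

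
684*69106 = 47268504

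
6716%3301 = 114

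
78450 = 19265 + 59185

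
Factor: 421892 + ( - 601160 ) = - 2^2*3^1*14939^1  =  - 179268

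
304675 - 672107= - 367432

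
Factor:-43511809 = -11^1*947^1*4177^1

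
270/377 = 270/377 = 0.72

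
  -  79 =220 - 299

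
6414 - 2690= 3724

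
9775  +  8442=18217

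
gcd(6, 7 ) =1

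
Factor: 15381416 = 2^3 * 1922677^1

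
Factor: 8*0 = 0 = 0^1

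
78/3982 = 39/1991 = 0.02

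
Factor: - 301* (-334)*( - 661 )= - 66452974=- 2^1*7^1*43^1*167^1*661^1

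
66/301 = 66/301 = 0.22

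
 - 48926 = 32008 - 80934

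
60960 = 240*254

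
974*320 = 311680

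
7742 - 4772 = 2970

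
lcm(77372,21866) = 1005836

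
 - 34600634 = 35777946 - 70378580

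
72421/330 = 72421/330 = 219.46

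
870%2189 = 870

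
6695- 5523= 1172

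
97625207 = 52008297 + 45616910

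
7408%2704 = 2000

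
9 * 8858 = 79722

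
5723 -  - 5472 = 11195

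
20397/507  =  40+3/13  =  40.23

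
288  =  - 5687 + 5975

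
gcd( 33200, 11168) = 16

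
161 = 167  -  6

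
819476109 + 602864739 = 1422340848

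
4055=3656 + 399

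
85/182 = 85/182 =0.47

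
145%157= 145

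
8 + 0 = 8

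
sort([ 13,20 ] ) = [ 13,20]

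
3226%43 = 1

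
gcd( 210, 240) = 30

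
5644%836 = 628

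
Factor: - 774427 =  - 774427^1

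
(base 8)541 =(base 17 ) 13d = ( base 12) 255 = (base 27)d2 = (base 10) 353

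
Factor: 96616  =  2^3*13^1 *929^1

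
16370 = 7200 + 9170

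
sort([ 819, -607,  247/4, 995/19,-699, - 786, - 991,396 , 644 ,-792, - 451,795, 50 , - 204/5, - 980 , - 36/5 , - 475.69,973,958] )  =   [-991 ,-980, - 792,  -  786, - 699, - 607, - 475.69, - 451, - 204/5, - 36/5,50,995/19, 247/4,396,644,795,819,  958,  973] 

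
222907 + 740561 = 963468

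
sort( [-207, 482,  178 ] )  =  [ - 207,178 , 482 ] 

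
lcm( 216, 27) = 216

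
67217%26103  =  15011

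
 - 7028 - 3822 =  - 10850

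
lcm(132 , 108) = 1188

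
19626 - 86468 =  - 66842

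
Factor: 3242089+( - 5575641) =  - 2^4* 13^2*863^1 = - 2333552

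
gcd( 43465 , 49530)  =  5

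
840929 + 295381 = 1136310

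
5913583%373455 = 311758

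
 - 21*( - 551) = 11571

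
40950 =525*78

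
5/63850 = 1/12770 = 0.00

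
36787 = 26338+10449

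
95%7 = 4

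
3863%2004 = 1859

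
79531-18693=60838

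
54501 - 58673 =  - 4172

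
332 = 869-537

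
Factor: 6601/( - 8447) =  - 7^1*23^1*41^1*8447^( - 1)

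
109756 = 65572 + 44184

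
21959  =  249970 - 228011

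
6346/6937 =6346/6937 = 0.91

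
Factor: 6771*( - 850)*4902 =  - 28212725700= - 2^2*3^2*5^2*17^1*19^1 * 37^1*43^1*61^1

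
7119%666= 459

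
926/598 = 1 + 164/299=1.55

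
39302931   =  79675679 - 40372748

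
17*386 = 6562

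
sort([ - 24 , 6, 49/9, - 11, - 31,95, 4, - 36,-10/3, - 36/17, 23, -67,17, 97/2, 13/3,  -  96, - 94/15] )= [ - 96,- 67,  -  36, - 31,- 24, - 11, - 94/15 , - 10/3,  -  36/17, 4, 13/3,49/9, 6, 17, 23, 97/2, 95 ]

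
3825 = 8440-4615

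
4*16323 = 65292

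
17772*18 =319896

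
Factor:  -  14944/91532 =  -8/49 = - 2^3*7^(-2) 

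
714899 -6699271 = -5984372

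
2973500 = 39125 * 76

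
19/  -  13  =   - 2+7/13 = - 1.46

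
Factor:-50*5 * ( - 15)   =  2^1*3^1*5^4 = 3750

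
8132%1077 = 593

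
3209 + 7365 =10574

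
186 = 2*93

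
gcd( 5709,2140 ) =1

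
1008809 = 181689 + 827120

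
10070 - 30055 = -19985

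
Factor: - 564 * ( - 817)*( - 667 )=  - 307345596 = - 2^2* 3^1*19^1*23^1*29^1*43^1*47^1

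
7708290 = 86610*89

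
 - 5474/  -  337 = 16 + 82/337 = 16.24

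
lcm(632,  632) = 632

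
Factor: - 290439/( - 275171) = 837/793 = 3^3*13^( -1)*31^1*  61^( - 1)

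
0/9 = 0 = 0.00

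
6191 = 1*6191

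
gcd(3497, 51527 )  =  1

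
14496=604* 24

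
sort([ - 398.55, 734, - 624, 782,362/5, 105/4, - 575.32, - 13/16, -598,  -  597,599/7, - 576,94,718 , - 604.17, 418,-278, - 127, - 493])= [  -  624, - 604.17, - 598,- 597, - 576, - 575.32 ,  -  493, - 398.55, - 278, - 127, - 13/16,105/4, 362/5 , 599/7,94,418, 718, 734 , 782] 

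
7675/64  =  119 + 59/64 = 119.92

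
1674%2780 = 1674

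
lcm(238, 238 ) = 238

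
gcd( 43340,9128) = 4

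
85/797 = 85/797 = 0.11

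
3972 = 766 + 3206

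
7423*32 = 237536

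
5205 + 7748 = 12953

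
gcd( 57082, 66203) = 1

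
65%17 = 14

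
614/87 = 614/87=7.06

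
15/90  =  1/6 = 0.17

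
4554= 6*759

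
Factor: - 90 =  - 2^1*3^2* 5^1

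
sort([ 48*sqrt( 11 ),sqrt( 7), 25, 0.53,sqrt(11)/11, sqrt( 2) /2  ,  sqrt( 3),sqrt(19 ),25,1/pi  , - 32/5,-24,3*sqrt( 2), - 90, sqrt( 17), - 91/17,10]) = [-90, - 24, - 32/5, - 91/17,sqrt( 11 )/11,1/pi,0.53, sqrt( 2) /2, sqrt( 3 ),  sqrt( 7),  sqrt( 17),3*sqrt( 2), sqrt(19),10, 25, 25, 48*sqrt( 11) ]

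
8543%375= 293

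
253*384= 97152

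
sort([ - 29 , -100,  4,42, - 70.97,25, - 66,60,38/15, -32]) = [ - 100,-70.97, - 66, - 32,- 29,38/15, 4,25, 42, 60 ] 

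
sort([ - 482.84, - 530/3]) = [-482.84,  -  530/3 ]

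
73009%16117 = 8541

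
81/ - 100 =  - 1+19/100= -0.81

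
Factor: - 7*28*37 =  - 7252= - 2^2 * 7^2*37^1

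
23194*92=2133848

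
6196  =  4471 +1725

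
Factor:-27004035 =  - 3^1*5^1*19^1 * 41^1*2311^1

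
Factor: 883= 883^1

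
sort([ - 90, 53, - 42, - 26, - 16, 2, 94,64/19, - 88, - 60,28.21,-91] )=[ - 91, - 90 , - 88, - 60,  -  42, - 26, - 16, 2, 64/19, 28.21, 53,94] 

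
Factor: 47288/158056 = 257^1* 859^( - 1) = 257/859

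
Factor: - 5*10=-50 =-2^1*5^2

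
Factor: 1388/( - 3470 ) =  - 2^1*5^(  -  1 ) = - 2/5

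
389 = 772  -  383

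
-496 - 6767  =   - 7263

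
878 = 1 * 878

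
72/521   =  72/521 = 0.14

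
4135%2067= 1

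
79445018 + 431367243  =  510812261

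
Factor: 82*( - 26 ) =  - 2^2 * 13^1*41^1  =  -  2132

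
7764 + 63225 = 70989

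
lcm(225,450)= 450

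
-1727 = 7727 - 9454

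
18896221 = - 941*( - 20081 ) 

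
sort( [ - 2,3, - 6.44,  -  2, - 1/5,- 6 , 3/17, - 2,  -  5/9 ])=[ - 6.44, - 6,-2, - 2, -2, - 5/9 ,-1/5 , 3/17 , 3]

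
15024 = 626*24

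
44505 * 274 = 12194370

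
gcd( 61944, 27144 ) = 696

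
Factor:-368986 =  - 2^1*53^1*59^2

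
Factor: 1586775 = 3^1*5^2  *  21157^1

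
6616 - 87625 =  - 81009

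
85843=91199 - 5356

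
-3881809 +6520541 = 2638732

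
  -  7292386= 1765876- 9058262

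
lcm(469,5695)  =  39865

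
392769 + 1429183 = 1821952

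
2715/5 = 543 = 543.00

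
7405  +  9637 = 17042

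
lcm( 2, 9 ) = 18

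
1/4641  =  1/4641 = 0.00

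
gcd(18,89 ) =1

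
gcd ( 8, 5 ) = 1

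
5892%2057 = 1778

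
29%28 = 1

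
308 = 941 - 633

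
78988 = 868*91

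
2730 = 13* 210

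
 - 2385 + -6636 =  - 9021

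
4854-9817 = -4963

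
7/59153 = 7/59153=0.00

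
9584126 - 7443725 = 2140401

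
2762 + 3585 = 6347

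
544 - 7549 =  - 7005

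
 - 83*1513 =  - 125579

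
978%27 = 6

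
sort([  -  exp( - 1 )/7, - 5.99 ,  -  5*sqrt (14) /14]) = [ - 5.99,-5 *sqrt (14)/14, -exp( - 1 ) /7]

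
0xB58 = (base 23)5b6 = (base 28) 3JK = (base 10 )2904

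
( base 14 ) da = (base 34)5M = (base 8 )300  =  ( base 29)6I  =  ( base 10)192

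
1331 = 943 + 388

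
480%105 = 60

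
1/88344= 1/88344 = 0.00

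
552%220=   112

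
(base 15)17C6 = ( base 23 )9g7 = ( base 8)12020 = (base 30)5L6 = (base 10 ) 5136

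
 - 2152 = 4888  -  7040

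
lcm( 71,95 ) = 6745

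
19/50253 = 19/50253= 0.00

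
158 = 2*79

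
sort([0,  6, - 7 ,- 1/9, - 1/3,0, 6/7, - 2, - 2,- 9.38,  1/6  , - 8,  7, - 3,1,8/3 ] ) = [ - 9.38, - 8, - 7, - 3, - 2, - 2, - 1/3, - 1/9,0 , 0,1/6,6/7, 1, 8/3,6, 7]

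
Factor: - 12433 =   -  12433^1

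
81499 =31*2629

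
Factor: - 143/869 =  - 13^1*79^(-1) = - 13/79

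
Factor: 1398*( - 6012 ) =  - 2^3*3^3 * 167^1*233^1 = - 8404776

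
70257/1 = 70257 = 70257.00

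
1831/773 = 1831/773 = 2.37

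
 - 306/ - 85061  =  306/85061 = 0.00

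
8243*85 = 700655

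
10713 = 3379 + 7334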